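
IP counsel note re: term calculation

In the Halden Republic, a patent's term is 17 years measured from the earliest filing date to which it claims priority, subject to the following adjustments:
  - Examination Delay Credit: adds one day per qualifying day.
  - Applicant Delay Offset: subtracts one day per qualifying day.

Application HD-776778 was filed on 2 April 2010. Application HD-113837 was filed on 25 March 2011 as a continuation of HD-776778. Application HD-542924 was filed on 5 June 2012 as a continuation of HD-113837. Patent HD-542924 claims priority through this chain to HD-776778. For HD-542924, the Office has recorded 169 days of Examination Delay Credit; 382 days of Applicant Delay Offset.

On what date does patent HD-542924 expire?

2026-09-01

Earliest priority filing: 2 April 2010.
Base term: 2 April 2010 + 17 years → 2 April 2027.
Examination Delay Credit: +169 days → 18 September 2027.
Applicant Delay Offset: −382 days → 1 September 2026.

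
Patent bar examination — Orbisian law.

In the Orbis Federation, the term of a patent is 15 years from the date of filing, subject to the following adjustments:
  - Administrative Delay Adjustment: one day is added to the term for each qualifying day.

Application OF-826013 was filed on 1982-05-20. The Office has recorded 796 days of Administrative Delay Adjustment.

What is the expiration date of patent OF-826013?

1999-07-25

Base term: filing date + 15 years → 20 May 1997.
Administrative Delay Adjustment: +796 days → 25 July 1999.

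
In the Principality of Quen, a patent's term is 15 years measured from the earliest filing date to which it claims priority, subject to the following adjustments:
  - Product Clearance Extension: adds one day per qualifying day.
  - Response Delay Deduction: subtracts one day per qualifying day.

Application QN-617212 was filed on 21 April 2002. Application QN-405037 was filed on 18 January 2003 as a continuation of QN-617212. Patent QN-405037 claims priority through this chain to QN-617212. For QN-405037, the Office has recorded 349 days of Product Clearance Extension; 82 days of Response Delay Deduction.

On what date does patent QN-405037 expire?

2018-01-13

Earliest priority filing: 21 April 2002.
Base term: 21 April 2002 + 15 years → 21 April 2017.
Product Clearance Extension: +349 days → 5 April 2018.
Response Delay Deduction: −82 days → 13 January 2018.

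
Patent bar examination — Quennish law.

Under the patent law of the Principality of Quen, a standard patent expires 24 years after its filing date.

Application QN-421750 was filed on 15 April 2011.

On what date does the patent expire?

Filing date + 24 years → 15 April 2035.

2035-04-15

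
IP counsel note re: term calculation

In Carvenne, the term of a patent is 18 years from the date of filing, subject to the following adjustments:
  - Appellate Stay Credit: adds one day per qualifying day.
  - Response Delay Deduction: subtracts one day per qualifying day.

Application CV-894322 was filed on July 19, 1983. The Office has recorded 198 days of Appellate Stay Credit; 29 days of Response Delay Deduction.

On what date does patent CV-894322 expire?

Base term: filing date + 18 years → 19 July 2001.
Appellate Stay Credit: +198 days → 2 February 2002.
Response Delay Deduction: −29 days → 4 January 2002.

January 4, 2002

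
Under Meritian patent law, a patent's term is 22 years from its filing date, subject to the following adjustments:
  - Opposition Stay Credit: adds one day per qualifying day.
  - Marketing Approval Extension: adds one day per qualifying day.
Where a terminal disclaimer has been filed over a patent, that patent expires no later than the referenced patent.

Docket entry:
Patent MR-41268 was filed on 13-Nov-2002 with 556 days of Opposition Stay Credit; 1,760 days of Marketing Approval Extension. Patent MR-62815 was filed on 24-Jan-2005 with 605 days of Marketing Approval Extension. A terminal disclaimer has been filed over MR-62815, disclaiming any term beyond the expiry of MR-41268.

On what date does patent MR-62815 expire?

Natural term of MR-62815:
  Base: filing + 22 years → 24 January 2027.
  Marketing Approval Extension: +605 days → 20 September 2028.
Expiry of referenced patent MR-41268:
  Base: filing + 22 years → 13 November 2024.
  Opposition Stay Credit: +556 days → 23 May 2026.
  Marketing Approval Extension: +1760 days → 18 March 2031.
Terminal disclaimer: MR-62815 expires on the earlier of 20 September 2028 and 18 March 2031.

September 20, 2028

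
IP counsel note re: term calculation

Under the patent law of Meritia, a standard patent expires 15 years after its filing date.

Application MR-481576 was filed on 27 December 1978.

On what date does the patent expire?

Filing date + 15 years → 27 December 1993.

December 27, 1993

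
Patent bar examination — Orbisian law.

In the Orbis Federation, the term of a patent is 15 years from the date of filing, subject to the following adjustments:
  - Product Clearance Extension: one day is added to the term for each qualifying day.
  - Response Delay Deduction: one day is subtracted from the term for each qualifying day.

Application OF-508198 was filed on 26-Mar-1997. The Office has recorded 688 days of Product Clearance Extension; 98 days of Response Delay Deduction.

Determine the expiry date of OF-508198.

Base term: filing date + 15 years → 26 March 2012.
Product Clearance Extension: +688 days → 12 February 2014.
Response Delay Deduction: −98 days → 6 November 2013.

2013-11-06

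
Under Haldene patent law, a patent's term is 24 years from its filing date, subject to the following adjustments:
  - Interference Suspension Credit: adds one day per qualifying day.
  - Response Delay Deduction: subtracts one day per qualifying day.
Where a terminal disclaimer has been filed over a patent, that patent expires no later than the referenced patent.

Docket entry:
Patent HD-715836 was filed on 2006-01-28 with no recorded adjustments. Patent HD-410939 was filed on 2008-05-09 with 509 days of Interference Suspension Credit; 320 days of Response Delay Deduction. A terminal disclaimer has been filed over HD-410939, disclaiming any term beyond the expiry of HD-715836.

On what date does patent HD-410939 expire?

2030-01-28

Natural term of HD-410939:
  Base: filing + 24 years → 9 May 2032.
  Interference Suspension Credit: +509 days → 30 September 2033.
  Response Delay Deduction: −320 days → 14 November 2032.
Expiry of referenced patent HD-715836:
  Base: filing + 24 years → 28 January 2030.
Terminal disclaimer: HD-410939 expires on the earlier of 14 November 2032 and 28 January 2030.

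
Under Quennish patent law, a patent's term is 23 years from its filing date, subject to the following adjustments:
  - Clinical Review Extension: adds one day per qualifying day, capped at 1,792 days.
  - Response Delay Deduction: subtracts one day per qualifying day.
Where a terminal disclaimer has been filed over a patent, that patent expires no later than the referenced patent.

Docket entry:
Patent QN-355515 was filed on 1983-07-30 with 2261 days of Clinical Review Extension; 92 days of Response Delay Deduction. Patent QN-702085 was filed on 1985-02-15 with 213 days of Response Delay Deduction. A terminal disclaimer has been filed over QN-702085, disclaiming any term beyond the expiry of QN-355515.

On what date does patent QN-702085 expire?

Natural term of QN-702085:
  Base: filing + 23 years → 15 February 2008.
  Response Delay Deduction: −213 days → 17 July 2007.
Expiry of referenced patent QN-355515:
  Base: filing + 23 years → 30 July 2006.
  Clinical Review Extension: 2261 days claimed exceeds the 1792-day cap, so +1792 days → 26 June 2011.
  Response Delay Deduction: −92 days → 26 March 2011.
Terminal disclaimer: QN-702085 expires on the earlier of 17 July 2007 and 26 March 2011.

2007-07-17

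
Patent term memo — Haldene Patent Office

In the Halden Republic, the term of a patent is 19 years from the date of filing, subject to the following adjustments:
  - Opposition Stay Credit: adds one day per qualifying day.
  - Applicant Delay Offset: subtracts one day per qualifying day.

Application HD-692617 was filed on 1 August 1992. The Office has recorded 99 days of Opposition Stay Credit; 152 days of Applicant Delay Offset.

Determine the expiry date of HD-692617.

June 9, 2011

Base term: filing date + 19 years → 1 August 2011.
Opposition Stay Credit: +99 days → 8 November 2011.
Applicant Delay Offset: −152 days → 9 June 2011.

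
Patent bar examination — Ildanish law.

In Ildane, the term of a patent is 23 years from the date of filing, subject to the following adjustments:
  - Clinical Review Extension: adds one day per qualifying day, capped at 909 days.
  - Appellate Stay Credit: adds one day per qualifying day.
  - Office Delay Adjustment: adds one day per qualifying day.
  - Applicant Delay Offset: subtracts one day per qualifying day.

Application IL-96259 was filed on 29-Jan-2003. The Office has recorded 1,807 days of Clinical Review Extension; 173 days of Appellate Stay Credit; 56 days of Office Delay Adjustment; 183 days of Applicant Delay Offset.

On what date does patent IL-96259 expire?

Base term: filing date + 23 years → 29 January 2026.
Clinical Review Extension: 1807 days claimed exceeds the 909-day cap, so +909 days → 26 July 2028.
Appellate Stay Credit: +173 days → 15 January 2029.
Office Delay Adjustment: +56 days → 12 March 2029.
Applicant Delay Offset: −183 days → 10 September 2028.

September 10, 2028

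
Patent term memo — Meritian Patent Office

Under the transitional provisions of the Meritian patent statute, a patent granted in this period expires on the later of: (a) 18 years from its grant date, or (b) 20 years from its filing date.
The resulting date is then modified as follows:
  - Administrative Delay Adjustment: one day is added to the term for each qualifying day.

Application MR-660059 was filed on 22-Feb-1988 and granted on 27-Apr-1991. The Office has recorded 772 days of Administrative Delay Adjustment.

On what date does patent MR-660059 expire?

(a) grant + 18 years → 27 April 2009.
(b) filing + 20 years → 22 February 2008.
Later of the two: 27 April 2009.
Administrative Delay Adjustment: +772 days → 8 June 2011.

2011-06-08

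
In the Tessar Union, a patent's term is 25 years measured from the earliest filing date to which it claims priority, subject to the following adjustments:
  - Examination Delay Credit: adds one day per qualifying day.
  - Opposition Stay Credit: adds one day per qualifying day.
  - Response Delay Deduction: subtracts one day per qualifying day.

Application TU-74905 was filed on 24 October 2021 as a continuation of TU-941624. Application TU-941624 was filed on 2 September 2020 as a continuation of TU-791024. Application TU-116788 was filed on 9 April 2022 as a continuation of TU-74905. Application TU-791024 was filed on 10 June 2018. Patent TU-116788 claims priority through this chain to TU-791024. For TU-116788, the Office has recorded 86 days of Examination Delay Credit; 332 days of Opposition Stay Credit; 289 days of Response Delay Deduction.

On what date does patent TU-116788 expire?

October 17, 2043

Earliest priority filing: 10 June 2018.
Base term: 10 June 2018 + 25 years → 10 June 2043.
Examination Delay Credit: +86 days → 4 September 2043.
Opposition Stay Credit: +332 days → 1 August 2044.
Response Delay Deduction: −289 days → 17 October 2043.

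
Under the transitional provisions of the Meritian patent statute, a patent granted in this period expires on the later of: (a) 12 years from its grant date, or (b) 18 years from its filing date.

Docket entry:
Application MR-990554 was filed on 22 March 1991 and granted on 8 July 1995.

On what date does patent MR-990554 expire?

(a) grant + 12 years → 8 July 2007.
(b) filing + 18 years → 22 March 2009.
Later of the two: 22 March 2009.

March 22, 2009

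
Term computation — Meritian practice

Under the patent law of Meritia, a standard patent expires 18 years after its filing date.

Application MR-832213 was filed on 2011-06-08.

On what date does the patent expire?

June 8, 2029

Filing date + 18 years → 8 June 2029.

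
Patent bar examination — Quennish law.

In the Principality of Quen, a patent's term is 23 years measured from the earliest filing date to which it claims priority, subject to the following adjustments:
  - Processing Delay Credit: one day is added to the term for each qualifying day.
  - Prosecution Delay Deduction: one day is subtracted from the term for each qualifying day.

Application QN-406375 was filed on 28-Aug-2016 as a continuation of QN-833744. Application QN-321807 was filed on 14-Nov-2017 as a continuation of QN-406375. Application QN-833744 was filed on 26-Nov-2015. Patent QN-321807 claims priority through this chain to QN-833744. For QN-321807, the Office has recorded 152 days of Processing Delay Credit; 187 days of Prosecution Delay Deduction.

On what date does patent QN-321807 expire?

October 22, 2038

Earliest priority filing: 26 November 2015.
Base term: 26 November 2015 + 23 years → 26 November 2038.
Processing Delay Credit: +152 days → 27 April 2039.
Prosecution Delay Deduction: −187 days → 22 October 2038.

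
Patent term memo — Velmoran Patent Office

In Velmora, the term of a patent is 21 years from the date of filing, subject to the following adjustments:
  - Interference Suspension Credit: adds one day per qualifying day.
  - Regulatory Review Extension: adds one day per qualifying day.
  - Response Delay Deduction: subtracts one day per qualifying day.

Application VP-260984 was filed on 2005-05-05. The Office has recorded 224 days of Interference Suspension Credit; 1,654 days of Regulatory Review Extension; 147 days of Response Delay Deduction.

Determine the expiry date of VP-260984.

2031-01-30

Base term: filing date + 21 years → 5 May 2026.
Interference Suspension Credit: +224 days → 15 December 2026.
Regulatory Review Extension: +1654 days → 26 June 2031.
Response Delay Deduction: −147 days → 30 January 2031.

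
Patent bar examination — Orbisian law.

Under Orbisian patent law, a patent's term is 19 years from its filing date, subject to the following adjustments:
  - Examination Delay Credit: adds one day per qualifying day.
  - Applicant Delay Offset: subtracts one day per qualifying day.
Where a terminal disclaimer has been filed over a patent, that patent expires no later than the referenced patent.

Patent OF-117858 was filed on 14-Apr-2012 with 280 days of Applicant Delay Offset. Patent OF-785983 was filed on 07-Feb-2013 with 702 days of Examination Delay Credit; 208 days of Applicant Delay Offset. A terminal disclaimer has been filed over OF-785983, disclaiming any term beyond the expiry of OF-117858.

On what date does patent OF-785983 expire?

Natural term of OF-785983:
  Base: filing + 19 years → 7 February 2032.
  Examination Delay Credit: +702 days → 9 January 2034.
  Applicant Delay Offset: −208 days → 15 June 2033.
Expiry of referenced patent OF-117858:
  Base: filing + 19 years → 14 April 2031.
  Applicant Delay Offset: −280 days → 8 July 2030.
Terminal disclaimer: OF-785983 expires on the earlier of 15 June 2033 and 8 July 2030.

2030-07-08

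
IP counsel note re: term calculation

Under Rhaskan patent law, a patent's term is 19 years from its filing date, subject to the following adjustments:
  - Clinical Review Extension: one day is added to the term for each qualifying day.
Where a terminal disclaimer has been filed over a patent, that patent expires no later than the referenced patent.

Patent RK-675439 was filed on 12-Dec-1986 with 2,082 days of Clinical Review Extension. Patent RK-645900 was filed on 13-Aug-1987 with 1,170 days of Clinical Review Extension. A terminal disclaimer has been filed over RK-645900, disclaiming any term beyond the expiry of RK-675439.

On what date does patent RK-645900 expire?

October 26, 2009

Natural term of RK-645900:
  Base: filing + 19 years → 13 August 2006.
  Clinical Review Extension: +1170 days → 26 October 2009.
Expiry of referenced patent RK-675439:
  Base: filing + 19 years → 12 December 2005.
  Clinical Review Extension: +2082 days → 25 August 2011.
Terminal disclaimer: RK-645900 expires on the earlier of 26 October 2009 and 25 August 2011.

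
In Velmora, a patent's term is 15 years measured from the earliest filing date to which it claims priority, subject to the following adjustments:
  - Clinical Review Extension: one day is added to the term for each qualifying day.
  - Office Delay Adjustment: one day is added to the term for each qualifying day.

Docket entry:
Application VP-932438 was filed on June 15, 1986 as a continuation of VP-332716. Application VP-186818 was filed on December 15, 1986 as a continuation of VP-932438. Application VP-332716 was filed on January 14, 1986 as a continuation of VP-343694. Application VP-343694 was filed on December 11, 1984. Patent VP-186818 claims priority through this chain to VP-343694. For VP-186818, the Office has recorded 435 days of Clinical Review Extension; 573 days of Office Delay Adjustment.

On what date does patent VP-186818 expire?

Earliest priority filing: 11 December 1984.
Base term: 11 December 1984 + 15 years → 11 December 1999.
Clinical Review Extension: +435 days → 18 February 2001.
Office Delay Adjustment: +573 days → 14 September 2002.

September 14, 2002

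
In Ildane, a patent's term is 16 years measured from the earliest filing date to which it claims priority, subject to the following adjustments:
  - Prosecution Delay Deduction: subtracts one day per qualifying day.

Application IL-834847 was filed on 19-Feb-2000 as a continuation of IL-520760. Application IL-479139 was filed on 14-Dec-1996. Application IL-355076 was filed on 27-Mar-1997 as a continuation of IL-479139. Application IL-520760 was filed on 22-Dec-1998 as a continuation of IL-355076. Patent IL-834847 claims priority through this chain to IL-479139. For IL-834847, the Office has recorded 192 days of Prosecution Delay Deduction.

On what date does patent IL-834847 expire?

June 5, 2012

Earliest priority filing: 14 December 1996.
Base term: 14 December 1996 + 16 years → 14 December 2012.
Prosecution Delay Deduction: −192 days → 5 June 2012.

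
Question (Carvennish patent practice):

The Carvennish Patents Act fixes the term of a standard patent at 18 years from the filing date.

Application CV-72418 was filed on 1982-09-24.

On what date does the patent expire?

2000-09-24

Filing date + 18 years → 24 September 2000.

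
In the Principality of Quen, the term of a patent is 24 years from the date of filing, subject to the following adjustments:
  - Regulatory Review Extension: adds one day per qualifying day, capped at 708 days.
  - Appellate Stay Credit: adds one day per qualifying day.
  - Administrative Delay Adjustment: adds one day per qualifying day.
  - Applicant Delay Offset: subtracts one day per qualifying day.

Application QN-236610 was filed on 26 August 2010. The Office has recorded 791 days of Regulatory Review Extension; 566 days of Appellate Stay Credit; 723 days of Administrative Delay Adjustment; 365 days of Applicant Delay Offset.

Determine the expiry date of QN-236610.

February 13, 2039

Base term: filing date + 24 years → 26 August 2034.
Regulatory Review Extension: 791 days claimed exceeds the 708-day cap, so +708 days → 3 August 2036.
Appellate Stay Credit: +566 days → 20 February 2038.
Administrative Delay Adjustment: +723 days → 13 February 2040.
Applicant Delay Offset: −365 days → 13 February 2039.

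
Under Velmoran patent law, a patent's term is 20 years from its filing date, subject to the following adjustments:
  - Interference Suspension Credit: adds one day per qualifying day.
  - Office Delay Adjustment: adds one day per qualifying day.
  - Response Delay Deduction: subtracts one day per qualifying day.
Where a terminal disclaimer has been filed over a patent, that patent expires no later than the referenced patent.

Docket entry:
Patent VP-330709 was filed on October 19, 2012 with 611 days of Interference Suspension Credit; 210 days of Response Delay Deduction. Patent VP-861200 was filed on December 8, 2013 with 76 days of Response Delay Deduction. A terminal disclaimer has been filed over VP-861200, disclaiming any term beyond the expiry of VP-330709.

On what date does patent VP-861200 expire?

Natural term of VP-861200:
  Base: filing + 20 years → 8 December 2033.
  Response Delay Deduction: −76 days → 23 September 2033.
Expiry of referenced patent VP-330709:
  Base: filing + 20 years → 19 October 2032.
  Interference Suspension Credit: +611 days → 22 June 2034.
  Response Delay Deduction: −210 days → 24 November 2033.
Terminal disclaimer: VP-861200 expires on the earlier of 23 September 2033 and 24 November 2033.

September 23, 2033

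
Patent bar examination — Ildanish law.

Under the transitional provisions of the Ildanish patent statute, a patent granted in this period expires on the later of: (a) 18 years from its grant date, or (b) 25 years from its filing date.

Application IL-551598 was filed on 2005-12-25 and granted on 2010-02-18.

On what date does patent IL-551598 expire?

2030-12-25

(a) grant + 18 years → 18 February 2028.
(b) filing + 25 years → 25 December 2030.
Later of the two: 25 December 2030.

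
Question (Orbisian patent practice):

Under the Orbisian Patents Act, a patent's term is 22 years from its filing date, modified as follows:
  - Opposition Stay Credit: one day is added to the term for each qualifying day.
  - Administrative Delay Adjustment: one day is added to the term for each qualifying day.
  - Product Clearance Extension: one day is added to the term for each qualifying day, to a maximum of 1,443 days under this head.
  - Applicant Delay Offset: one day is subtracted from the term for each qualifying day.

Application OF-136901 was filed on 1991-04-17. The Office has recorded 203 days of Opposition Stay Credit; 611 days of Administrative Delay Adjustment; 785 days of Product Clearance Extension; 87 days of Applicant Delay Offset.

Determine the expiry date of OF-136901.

June 7, 2017

Base term: filing date + 22 years → 17 April 2013.
Opposition Stay Credit: +203 days → 6 November 2013.
Administrative Delay Adjustment: +611 days → 10 July 2015.
Product Clearance Extension: 785 days (within the 1443-day cap) → +785 days → 2 September 2017.
Applicant Delay Offset: −87 days → 7 June 2017.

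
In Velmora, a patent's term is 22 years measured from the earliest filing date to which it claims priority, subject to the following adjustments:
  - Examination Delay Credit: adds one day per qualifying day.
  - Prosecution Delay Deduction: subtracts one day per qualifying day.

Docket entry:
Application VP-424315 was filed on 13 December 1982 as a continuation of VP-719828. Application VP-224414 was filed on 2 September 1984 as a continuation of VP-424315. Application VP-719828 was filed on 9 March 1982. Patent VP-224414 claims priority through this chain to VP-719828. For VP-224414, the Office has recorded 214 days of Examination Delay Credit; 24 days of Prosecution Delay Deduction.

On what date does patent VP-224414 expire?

2004-09-15

Earliest priority filing: 9 March 1982.
Base term: 9 March 1982 + 22 years → 9 March 2004.
Examination Delay Credit: +214 days → 9 October 2004.
Prosecution Delay Deduction: −24 days → 15 September 2004.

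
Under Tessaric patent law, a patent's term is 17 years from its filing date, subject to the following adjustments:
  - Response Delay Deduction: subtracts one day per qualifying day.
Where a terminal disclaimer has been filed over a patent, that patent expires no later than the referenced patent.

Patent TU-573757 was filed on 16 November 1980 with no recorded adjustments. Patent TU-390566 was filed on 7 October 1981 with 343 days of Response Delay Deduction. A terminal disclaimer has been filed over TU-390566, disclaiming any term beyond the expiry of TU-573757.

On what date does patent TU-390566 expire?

October 29, 1997

Natural term of TU-390566:
  Base: filing + 17 years → 7 October 1998.
  Response Delay Deduction: −343 days → 29 October 1997.
Expiry of referenced patent TU-573757:
  Base: filing + 17 years → 16 November 1997.
Terminal disclaimer: TU-390566 expires on the earlier of 29 October 1997 and 16 November 1997.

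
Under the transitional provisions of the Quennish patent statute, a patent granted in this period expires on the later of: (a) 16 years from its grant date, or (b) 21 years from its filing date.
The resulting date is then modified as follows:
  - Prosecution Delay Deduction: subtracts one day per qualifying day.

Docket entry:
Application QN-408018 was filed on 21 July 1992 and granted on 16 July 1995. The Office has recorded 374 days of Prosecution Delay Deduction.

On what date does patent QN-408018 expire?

July 12, 2012

(a) grant + 16 years → 16 July 2011.
(b) filing + 21 years → 21 July 2013.
Later of the two: 21 July 2013.
Prosecution Delay Deduction: −374 days → 12 July 2012.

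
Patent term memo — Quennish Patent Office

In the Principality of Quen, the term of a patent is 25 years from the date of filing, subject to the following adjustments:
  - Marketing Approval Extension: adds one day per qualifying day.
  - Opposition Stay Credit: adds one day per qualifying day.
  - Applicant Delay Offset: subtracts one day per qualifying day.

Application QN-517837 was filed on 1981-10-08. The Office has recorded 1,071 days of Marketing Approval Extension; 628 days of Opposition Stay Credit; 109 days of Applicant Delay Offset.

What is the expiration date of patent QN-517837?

Base term: filing date + 25 years → 8 October 2006.
Marketing Approval Extension: +1071 days → 13 September 2009.
Opposition Stay Credit: +628 days → 3 June 2011.
Applicant Delay Offset: −109 days → 14 February 2011.

February 14, 2011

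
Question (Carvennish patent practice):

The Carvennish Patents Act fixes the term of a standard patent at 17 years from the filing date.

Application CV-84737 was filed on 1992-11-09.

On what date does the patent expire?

Filing date + 17 years → 9 November 2009.

November 9, 2009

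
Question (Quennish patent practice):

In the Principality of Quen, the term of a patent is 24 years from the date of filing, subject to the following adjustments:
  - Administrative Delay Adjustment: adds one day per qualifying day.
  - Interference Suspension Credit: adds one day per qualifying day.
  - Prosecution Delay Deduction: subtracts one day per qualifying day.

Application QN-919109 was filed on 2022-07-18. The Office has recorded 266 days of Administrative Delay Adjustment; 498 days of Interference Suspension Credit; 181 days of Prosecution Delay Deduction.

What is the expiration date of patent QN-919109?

2048-02-21

Base term: filing date + 24 years → 18 July 2046.
Administrative Delay Adjustment: +266 days → 10 April 2047.
Interference Suspension Credit: +498 days → 20 August 2048.
Prosecution Delay Deduction: −181 days → 21 February 2048.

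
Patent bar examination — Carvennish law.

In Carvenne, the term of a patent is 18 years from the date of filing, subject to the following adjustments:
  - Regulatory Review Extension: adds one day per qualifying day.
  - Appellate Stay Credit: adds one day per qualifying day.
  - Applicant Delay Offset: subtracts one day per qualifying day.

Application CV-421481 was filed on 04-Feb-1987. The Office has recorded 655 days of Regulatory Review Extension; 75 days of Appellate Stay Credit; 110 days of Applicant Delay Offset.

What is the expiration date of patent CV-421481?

Base term: filing date + 18 years → 4 February 2005.
Regulatory Review Extension: +655 days → 21 November 2006.
Appellate Stay Credit: +75 days → 4 February 2007.
Applicant Delay Offset: −110 days → 17 October 2006.

October 17, 2006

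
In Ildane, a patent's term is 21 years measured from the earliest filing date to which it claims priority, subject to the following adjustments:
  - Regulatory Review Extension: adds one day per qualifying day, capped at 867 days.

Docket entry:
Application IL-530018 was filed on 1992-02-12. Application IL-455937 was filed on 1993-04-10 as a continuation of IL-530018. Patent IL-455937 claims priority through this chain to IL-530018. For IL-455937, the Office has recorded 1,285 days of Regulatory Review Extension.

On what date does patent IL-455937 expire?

Earliest priority filing: 12 February 1992.
Base term: 12 February 1992 + 21 years → 12 February 2013.
Regulatory Review Extension: 1285 days claimed exceeds the 867-day cap, so +867 days → 29 June 2015.

2015-06-29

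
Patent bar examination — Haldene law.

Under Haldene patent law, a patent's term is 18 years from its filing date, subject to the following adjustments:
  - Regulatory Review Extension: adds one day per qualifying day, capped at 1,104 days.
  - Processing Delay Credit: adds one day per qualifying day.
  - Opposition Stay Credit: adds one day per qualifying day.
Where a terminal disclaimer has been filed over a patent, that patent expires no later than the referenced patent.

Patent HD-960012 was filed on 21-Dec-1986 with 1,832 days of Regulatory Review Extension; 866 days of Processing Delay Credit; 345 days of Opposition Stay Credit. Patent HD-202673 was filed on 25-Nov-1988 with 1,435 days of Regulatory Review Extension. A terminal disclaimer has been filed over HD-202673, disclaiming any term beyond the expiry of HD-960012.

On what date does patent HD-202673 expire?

December 3, 2009

Natural term of HD-202673:
  Base: filing + 18 years → 25 November 2006.
  Regulatory Review Extension: 1435 days claimed exceeds the 1104-day cap, so +1104 days → 3 December 2009.
Expiry of referenced patent HD-960012:
  Base: filing + 18 years → 21 December 2004.
  Regulatory Review Extension: 1832 days claimed exceeds the 1104-day cap, so +1104 days → 30 December 2007.
  Processing Delay Credit: +866 days → 14 May 2010.
  Opposition Stay Credit: +345 days → 24 April 2011.
Terminal disclaimer: HD-202673 expires on the earlier of 3 December 2009 and 24 April 2011.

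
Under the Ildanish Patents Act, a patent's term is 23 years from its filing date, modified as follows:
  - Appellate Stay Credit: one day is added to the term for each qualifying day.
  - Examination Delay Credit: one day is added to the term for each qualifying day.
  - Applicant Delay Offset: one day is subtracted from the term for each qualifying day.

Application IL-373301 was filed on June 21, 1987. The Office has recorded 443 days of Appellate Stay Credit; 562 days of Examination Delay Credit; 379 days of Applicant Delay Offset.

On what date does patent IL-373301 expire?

Base term: filing date + 23 years → 21 June 2010.
Appellate Stay Credit: +443 days → 7 September 2011.
Examination Delay Credit: +562 days → 22 March 2013.
Applicant Delay Offset: −379 days → 8 March 2012.

March 8, 2012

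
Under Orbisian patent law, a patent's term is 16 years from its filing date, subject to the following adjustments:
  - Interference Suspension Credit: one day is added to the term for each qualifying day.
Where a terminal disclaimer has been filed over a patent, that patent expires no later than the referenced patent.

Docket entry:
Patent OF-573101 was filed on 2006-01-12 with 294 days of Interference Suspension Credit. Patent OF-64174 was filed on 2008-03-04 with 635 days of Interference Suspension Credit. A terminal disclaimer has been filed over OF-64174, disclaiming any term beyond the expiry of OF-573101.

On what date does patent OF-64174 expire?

Natural term of OF-64174:
  Base: filing + 16 years → 4 March 2024.
  Interference Suspension Credit: +635 days → 29 November 2025.
Expiry of referenced patent OF-573101:
  Base: filing + 16 years → 12 January 2022.
  Interference Suspension Credit: +294 days → 2 November 2022.
Terminal disclaimer: OF-64174 expires on the earlier of 29 November 2025 and 2 November 2022.

November 2, 2022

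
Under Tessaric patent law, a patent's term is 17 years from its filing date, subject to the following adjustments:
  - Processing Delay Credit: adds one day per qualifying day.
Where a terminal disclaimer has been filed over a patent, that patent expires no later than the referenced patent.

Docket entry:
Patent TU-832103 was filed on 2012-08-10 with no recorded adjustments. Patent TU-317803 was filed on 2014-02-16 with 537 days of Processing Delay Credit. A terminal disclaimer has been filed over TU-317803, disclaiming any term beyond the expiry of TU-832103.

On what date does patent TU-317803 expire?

2029-08-10

Natural term of TU-317803:
  Base: filing + 17 years → 16 February 2031.
  Processing Delay Credit: +537 days → 6 August 2032.
Expiry of referenced patent TU-832103:
  Base: filing + 17 years → 10 August 2029.
Terminal disclaimer: TU-317803 expires on the earlier of 6 August 2032 and 10 August 2029.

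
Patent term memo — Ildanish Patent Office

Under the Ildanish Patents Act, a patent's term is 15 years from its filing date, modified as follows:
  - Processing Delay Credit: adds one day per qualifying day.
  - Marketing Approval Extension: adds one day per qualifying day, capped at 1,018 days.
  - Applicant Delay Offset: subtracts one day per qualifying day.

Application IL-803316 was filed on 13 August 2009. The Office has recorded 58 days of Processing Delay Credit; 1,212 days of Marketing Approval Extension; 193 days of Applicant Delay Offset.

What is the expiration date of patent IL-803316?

January 13, 2027

Base term: filing date + 15 years → 13 August 2024.
Processing Delay Credit: +58 days → 10 October 2024.
Marketing Approval Extension: 1212 days claimed exceeds the 1018-day cap, so +1018 days → 25 July 2027.
Applicant Delay Offset: −193 days → 13 January 2027.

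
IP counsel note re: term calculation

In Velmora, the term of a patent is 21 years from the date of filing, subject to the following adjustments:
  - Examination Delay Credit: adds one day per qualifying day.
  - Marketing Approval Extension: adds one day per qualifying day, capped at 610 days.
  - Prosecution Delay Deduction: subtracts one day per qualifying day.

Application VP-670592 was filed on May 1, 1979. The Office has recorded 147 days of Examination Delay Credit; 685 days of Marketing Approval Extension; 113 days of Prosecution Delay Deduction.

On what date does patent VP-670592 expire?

February 4, 2002

Base term: filing date + 21 years → 1 May 2000.
Examination Delay Credit: +147 days → 25 September 2000.
Marketing Approval Extension: 685 days claimed exceeds the 610-day cap, so +610 days → 28 May 2002.
Prosecution Delay Deduction: −113 days → 4 February 2002.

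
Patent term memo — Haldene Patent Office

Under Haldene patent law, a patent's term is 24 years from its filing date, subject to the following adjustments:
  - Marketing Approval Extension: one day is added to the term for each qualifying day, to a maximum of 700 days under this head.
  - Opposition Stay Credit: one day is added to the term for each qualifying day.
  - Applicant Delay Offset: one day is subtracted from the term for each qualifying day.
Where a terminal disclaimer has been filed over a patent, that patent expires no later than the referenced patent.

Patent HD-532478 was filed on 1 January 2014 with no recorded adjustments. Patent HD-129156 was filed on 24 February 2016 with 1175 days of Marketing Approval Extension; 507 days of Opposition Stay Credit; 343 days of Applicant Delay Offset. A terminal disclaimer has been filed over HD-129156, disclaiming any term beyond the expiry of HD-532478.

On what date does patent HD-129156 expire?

Natural term of HD-129156:
  Base: filing + 24 years → 24 February 2040.
  Marketing Approval Extension: 1175 days claimed exceeds the 700-day cap, so +700 days → 24 January 2042.
  Opposition Stay Credit: +507 days → 15 June 2043.
  Applicant Delay Offset: −343 days → 7 July 2042.
Expiry of referenced patent HD-532478:
  Base: filing + 24 years → 1 January 2038.
Terminal disclaimer: HD-129156 expires on the earlier of 7 July 2042 and 1 January 2038.

January 1, 2038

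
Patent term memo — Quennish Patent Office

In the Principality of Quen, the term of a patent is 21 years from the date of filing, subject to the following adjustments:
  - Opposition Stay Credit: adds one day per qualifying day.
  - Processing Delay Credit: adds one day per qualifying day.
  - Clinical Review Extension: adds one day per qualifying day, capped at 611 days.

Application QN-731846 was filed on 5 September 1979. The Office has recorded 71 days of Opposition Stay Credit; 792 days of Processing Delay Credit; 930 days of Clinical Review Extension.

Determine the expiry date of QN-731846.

September 18, 2004

Base term: filing date + 21 years → 5 September 2000.
Opposition Stay Credit: +71 days → 15 November 2000.
Processing Delay Credit: +792 days → 16 January 2003.
Clinical Review Extension: 930 days claimed exceeds the 611-day cap, so +611 days → 18 September 2004.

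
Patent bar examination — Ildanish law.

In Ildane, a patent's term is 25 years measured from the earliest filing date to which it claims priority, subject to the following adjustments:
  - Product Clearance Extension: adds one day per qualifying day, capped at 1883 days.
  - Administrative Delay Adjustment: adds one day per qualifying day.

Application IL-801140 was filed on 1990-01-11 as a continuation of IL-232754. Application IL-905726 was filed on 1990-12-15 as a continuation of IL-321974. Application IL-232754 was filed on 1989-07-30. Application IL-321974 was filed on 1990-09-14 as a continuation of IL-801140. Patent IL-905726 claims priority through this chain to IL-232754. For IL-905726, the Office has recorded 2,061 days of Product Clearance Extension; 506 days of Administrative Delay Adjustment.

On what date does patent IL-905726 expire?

Earliest priority filing: 30 July 1989.
Base term: 30 July 1989 + 25 years → 30 July 2014.
Product Clearance Extension: 2061 days claimed exceeds the 1883-day cap, so +1883 days → 25 September 2019.
Administrative Delay Adjustment: +506 days → 12 February 2021.

February 12, 2021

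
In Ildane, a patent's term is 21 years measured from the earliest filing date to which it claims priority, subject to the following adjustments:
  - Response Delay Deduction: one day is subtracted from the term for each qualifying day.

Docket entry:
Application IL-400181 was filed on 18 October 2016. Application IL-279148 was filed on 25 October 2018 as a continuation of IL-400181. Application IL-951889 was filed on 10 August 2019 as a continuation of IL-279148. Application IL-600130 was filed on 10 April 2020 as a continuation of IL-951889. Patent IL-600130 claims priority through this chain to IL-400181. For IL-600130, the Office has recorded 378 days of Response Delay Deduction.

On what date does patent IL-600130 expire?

Earliest priority filing: 18 October 2016.
Base term: 18 October 2016 + 21 years → 18 October 2037.
Response Delay Deduction: −378 days → 5 October 2036.

2036-10-05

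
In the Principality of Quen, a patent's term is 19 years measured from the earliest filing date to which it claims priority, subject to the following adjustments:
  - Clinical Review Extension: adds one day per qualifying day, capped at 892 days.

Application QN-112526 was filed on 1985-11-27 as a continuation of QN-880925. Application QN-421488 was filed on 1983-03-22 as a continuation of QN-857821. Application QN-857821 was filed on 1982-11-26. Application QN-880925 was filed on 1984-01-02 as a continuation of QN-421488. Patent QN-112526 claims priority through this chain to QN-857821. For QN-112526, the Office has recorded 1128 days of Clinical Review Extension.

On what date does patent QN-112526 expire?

Earliest priority filing: 26 November 1982.
Base term: 26 November 1982 + 19 years → 26 November 2001.
Clinical Review Extension: 1128 days claimed exceeds the 892-day cap, so +892 days → 6 May 2004.

May 6, 2004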